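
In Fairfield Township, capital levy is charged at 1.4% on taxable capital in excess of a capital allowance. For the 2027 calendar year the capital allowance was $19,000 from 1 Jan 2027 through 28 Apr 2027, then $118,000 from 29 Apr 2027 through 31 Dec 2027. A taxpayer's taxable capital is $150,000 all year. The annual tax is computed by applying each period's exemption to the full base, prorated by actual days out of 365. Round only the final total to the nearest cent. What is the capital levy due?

1 Jan – 28 Apr 2027: 118 days, exemption $19,000 → ($150,000 − $19,000) × 1.4% × 118/365 = $592.9096
29 Apr – 31 Dec 2027: 247 days, exemption $118,000 → ($150,000 − $118,000) × 1.4% × 247/365 = $303.1671
Total = $896.0767

$896.08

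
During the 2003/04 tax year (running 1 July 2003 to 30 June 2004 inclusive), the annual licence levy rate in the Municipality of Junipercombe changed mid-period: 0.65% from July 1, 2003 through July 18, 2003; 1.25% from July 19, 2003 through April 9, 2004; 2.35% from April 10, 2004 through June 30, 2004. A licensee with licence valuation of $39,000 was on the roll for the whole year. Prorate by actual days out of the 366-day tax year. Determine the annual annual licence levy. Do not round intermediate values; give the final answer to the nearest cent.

July 1 – July 18, 2003: 18 days at 0.65% → $39,000 × 0.65% × 18/366 = $12.4672
July 19, 2003 – April 9, 2004: 266 days at 1.25% → $39,000 × 1.25% × 266/366 = $354.3033
April 10 – June 30, 2004: 82 days at 2.35% → $39,000 × 2.35% × 82/366 = $205.3361
Total = $572.1066

$572.11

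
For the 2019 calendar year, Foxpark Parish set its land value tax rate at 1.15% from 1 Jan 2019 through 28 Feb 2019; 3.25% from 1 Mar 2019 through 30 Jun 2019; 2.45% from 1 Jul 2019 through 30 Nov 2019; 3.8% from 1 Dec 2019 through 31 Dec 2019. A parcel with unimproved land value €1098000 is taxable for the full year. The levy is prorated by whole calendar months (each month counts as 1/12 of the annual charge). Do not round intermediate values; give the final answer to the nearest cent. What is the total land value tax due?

€28685.25

1 Jan – 28 Feb 2019: 2 months at 1.15% → €1098000 × 1.15% × 2/12 = €2104.5000
1 Mar – 30 Jun 2019: 4 months at 3.25% → €1098000 × 3.25% × 4/12 = €11895.0000
1 Jul – 30 Nov 2019: 5 months at 2.45% → €1098000 × 2.45% × 5/12 = €11208.7500
1 Dec – 31 Dec 2019: 1 month at 3.8% → €1098000 × 3.8% × 1/12 = €3477.0000
Total = €28685.2500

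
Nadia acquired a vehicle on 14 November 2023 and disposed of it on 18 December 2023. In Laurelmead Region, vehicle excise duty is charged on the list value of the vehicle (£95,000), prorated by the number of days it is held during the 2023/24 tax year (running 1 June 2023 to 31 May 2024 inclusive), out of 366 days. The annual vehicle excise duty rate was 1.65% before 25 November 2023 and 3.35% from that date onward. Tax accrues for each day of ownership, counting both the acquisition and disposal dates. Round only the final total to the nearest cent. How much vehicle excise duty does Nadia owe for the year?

£255.80

14 November – 24 November 2023: 11 days at 1.65% → £95,000 × 1.65% × 11/366 = £47.1107
25 November – 18 December 2023: 24 days at 3.35% → £95,000 × 3.35% × 24/366 = £208.6885
Total = £255.7992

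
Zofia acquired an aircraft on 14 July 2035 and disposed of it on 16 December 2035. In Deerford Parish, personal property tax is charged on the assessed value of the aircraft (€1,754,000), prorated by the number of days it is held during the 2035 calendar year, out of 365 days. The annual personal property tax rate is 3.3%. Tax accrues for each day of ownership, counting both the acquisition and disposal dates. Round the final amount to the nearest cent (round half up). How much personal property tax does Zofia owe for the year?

Days held (14 July – 16 December 2035): 156 out of 365
Tax = €1,754,000 × 3.3% × 156/365 = €24,738.6082

€24,738.61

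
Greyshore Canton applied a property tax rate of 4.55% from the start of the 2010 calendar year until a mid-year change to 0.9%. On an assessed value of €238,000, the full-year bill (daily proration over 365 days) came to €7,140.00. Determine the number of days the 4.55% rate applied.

210 days

Let d = days at the first rate; then 365 − d days at the second rate.
€238,000 × [4.55%·d + 0.9%·(365−d)] / 365 = €7,140.00
Solving gives d = 210, so the new rate took effect on July 30, 2010.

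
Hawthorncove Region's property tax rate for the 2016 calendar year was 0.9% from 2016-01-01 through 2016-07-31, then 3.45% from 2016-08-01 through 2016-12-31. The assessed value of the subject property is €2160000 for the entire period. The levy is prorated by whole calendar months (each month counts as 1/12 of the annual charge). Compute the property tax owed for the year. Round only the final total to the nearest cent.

2016-01-01 to 2016-07-31: 7 months at 0.9% → €2160000 × 0.9% × 7/12 = €11340.0000
2016-08-01 to 2016-12-31: 5 months at 3.45% → €2160000 × 3.45% × 5/12 = €31050.0000
Total = €42390.0000

€42390.00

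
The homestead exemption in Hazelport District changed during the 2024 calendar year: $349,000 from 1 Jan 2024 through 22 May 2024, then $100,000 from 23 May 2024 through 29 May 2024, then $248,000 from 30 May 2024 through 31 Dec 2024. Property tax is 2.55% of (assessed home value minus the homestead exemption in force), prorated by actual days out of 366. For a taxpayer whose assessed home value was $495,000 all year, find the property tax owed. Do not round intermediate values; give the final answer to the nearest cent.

$5,364.41

1 Jan – 22 May 2024: 143 days, exemption $349,000 → ($495,000 − $349,000) × 2.55% × 143/366 = $1,454.6148
23 May – 29 May 2024: 7 days, exemption $100,000 → ($495,000 − $100,000) × 2.55% × 7/366 = $192.6434
30 May – 31 Dec 2024: 216 days, exemption $248,000 → ($495,000 − $248,000) × 2.55% × 216/366 = $3,717.1475
Total = $5,364.4057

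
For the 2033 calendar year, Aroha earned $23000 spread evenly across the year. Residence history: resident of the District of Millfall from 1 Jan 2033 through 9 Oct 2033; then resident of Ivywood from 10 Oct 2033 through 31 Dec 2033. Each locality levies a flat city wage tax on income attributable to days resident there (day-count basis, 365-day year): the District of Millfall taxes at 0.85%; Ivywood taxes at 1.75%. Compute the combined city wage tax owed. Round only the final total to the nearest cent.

$242.57

The District of Millfall, 1 Jan – 9 Oct 2033: 282 days → $23000 × 0.85% × 282/365 = $151.0438
Ivywood, 10 Oct – 31 Dec 2033: 83 days → $23000 × 1.75% × 83/365 = $91.5274
Total = $242.5712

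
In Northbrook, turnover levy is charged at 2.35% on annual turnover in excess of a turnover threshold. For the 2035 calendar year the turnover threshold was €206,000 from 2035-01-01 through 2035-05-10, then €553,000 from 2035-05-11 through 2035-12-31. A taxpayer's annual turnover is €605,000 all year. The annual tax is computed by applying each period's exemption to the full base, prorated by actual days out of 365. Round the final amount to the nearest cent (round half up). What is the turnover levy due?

2035-01-01 to 2035-05-10: 130 days, exemption €206,000 → (€605,000 − €206,000) × 2.35% × 130/365 = €3,339.5753
2035-05-11 to 2035-12-31: 235 days, exemption €553,000 → (€605,000 − €553,000) × 2.35% × 235/365 = €786.7671
Total = €4,126.3425

€4,126.34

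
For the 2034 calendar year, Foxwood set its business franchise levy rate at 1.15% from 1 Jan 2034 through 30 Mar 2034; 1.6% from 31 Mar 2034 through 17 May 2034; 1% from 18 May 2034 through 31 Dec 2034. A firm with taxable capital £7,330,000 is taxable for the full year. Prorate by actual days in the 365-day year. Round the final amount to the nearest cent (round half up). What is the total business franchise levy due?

1 Jan – 30 Mar 2034: 89 days at 1.15% → £7,330,000 × 1.15% × 89/365 = £20,554.1233
31 Mar – 17 May 2034: 48 days at 1.6% → £7,330,000 × 1.6% × 48/365 = £15,423.1233
18 May – 31 Dec 2034: 228 days at 1% → £7,330,000 × 1% × 228/365 = £45,787.3973
Total = £81,764.6438

£81,764.64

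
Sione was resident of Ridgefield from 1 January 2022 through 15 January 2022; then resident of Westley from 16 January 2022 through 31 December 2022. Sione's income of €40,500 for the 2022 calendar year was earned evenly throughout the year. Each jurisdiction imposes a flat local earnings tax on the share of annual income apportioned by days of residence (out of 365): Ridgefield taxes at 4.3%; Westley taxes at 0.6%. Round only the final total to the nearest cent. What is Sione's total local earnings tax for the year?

Ridgefield, 1 January – 15 January 2022: 15 days → €40,500 × 4.3% × 15/365 = €71.5685
Westley, 16 January – 31 December 2022: 350 days → €40,500 × 0.6% × 350/365 = €233.0137
Total = €304.5822

€304.58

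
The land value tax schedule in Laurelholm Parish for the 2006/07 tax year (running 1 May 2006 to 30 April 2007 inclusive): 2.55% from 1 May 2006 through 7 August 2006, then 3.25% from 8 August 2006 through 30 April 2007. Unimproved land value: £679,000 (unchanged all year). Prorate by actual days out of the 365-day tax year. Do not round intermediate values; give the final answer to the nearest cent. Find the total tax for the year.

1 May – 7 August 2006: 99 days at 2.55% → £679,000 × 2.55% × 99/365 = £4,696.2616
8 August 2006 – 30 April 2007: 266 days at 3.25% → £679,000 × 3.25% × 266/365 = £16,082.0685
Total = £20,778.3301

£20,778.33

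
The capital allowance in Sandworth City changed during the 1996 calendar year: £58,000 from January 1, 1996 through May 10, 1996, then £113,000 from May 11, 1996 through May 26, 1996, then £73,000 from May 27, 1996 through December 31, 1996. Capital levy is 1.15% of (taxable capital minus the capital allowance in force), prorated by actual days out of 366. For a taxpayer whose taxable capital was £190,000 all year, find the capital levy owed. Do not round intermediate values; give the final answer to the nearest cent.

January 1 – May 10, 1996: 131 days, exemption £58,000 → (£190,000 − £58,000) × 1.15% × 131/366 = £543.3279
May 11 – May 26, 1996: 16 days, exemption £113,000 → (£190,000 − £113,000) × 1.15% × 16/366 = £38.7104
May 27 – December 31, 1996: 219 days, exemption £73,000 → (£190,000 − £73,000) × 1.15% × 219/366 = £805.0943
Total = £1,387.1325

£1,387.13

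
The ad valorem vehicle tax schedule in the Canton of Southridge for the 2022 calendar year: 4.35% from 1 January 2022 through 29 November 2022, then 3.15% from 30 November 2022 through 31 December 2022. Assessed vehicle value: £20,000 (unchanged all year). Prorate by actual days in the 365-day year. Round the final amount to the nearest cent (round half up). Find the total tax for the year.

£848.96

1 January – 29 November 2022: 333 days at 4.35% → £20,000 × 4.35% × 333/365 = £793.7260
30 November – 31 December 2022: 32 days at 3.15% → £20,000 × 3.15% × 32/365 = £55.2329
Total = £848.9589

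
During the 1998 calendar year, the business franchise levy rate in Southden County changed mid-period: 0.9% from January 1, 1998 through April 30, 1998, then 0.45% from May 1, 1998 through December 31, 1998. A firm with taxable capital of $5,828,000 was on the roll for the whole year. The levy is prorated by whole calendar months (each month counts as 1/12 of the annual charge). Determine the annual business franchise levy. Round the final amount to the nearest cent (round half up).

January 1 – April 30, 1998: 4 months at 0.9% → $5,828,000 × 0.9% × 4/12 = $17,484.0000
May 1 – December 31, 1998: 8 months at 0.45% → $5,828,000 × 0.45% × 8/12 = $17,484.0000
Total = $34,968.0000

$34,968.00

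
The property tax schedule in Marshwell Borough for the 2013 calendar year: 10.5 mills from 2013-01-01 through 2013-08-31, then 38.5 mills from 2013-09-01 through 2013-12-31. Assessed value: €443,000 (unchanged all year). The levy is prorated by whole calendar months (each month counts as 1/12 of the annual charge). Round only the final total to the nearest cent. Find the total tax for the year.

2013-01-01 to 2013-08-31: 8 months at 10.5 mills → €443,000 × 1.05% × 8/12 = €3,101.0000
2013-09-01 to 2013-12-31: 4 months at 38.5 mills → €443,000 × 3.85% × 4/12 = €5,685.1667
Total = €8,786.1667

€8,786.17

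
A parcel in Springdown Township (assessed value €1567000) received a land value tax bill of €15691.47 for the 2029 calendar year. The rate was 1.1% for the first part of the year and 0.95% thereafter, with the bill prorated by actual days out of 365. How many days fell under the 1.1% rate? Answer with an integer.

Let d = days at the first rate; then 365 − d days at the second rate.
€1567000 × [1.1%·d + 0.95%·(365−d)] / 365 = €15691.47
Solving gives d = 125, so the new rate took effect on 6 May 2029.

125 days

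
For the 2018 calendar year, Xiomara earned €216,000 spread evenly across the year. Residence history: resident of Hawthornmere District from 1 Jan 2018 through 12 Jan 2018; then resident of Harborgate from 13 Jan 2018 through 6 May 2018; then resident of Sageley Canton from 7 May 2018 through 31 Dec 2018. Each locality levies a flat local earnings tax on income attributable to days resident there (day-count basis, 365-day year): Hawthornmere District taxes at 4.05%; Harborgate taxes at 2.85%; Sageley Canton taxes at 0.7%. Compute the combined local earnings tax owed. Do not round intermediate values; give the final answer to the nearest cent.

Hawthornmere District, 1 Jan – 12 Jan 2018: 12 days → €216,000 × 4.05% × 12/365 = €287.6055
Harborgate, 13 Jan – 6 May 2018: 114 days → €216,000 × 2.85% × 114/365 = €1,922.6959
Sageley Canton, 7 May – 31 Dec 2018: 239 days → €216,000 × 0.7% × 239/365 = €990.0493
Total = €3,200.3507

€3,200.35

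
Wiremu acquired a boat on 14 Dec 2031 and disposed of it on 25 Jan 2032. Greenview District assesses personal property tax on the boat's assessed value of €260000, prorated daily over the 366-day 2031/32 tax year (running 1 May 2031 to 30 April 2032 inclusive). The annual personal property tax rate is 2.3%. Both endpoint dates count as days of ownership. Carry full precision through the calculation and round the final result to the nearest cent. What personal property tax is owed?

€702.57

Days held (14 Dec 2031 – 25 Jan 2032): 43 out of 366
Tax = €260000 × 2.3% × 43/366 = €702.5683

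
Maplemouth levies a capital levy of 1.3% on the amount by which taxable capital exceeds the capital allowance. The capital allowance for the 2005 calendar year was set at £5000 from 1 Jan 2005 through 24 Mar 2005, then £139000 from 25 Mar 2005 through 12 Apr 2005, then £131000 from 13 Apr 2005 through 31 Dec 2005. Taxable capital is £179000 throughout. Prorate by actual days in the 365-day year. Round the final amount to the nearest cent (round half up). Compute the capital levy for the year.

£991.06

1 Jan – 24 Mar 2005: 83 days, exemption £5000 → (£179000 − £5000) × 1.3% × 83/365 = £514.3726
25 Mar – 12 Apr 2005: 19 days, exemption £139000 → (£179000 − £139000) × 1.3% × 19/365 = £27.0685
13 Apr – 31 Dec 2005: 263 days, exemption £131000 → (£179000 − £131000) × 1.3% × 263/365 = £449.6219
Total = £991.0630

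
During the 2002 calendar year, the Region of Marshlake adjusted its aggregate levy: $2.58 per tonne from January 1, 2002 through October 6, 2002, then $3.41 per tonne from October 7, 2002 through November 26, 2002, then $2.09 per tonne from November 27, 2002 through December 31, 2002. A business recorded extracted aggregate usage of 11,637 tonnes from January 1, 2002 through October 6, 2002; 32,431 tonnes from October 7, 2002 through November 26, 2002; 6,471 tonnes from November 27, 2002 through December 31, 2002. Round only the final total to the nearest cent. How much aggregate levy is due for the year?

$154,137.56

January 1 – October 6, 2002: 11,637 tonnes at $2.58/tonne → $30,023.46
October 7 – November 26, 2002: 32,431 tonnes at $3.41/tonne → $110,589.71
November 27 – December 31, 2002: 6,471 tonnes at $2.09/tonne → $13,524.39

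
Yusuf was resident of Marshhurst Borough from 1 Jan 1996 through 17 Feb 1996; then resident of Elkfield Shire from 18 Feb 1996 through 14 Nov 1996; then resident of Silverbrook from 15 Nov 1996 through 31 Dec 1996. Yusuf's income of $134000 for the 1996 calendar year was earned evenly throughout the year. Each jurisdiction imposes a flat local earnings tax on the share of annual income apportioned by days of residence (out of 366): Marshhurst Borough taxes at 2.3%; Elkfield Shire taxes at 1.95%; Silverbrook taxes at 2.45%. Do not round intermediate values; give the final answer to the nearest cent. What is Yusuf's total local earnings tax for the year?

Marshhurst Borough, 1 Jan – 17 Feb 1996: 48 days → $134000 × 2.3% × 48/366 = $404.1967
Elkfield Shire, 18 Feb – 14 Nov 1996: 271 days → $134000 × 1.95% × 271/366 = $1934.7623
Silverbrook, 15 Nov – 31 Dec 1996: 47 days → $134000 × 2.45% × 47/366 = $421.5874
Total = $2760.5464

$2760.55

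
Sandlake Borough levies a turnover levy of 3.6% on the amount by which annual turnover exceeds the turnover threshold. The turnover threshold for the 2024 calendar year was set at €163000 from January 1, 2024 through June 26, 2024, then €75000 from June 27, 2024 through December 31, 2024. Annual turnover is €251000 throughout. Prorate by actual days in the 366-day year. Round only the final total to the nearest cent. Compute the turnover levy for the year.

€4795.28

January 1 – June 26, 2024: 178 days, exemption €163000 → (€251000 − €163000) × 3.6% × 178/366 = €1540.7213
June 27 – December 31, 2024: 188 days, exemption €75000 → (€251000 − €75000) × 3.6% × 188/366 = €3254.5574
Total = €4795.2787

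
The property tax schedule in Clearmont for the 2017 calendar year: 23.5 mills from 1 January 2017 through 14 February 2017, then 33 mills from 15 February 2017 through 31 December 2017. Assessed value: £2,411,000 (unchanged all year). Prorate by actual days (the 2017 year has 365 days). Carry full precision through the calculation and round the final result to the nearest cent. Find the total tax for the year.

1 January – 14 February 2017: 45 days at 23.5 mills → £2,411,000 × 2.35% × 45/365 = £6,985.2945
15 February – 31 December 2017: 320 days at 33 mills → £2,411,000 × 3.3% × 320/365 = £69,753.8630
Total = £76,739.1575

£76,739.16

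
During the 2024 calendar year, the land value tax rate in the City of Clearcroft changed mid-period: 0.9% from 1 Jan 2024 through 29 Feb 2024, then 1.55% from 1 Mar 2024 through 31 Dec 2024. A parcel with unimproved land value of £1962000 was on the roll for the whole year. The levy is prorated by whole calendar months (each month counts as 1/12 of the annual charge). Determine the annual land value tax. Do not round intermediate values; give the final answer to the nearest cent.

£28285.50

1 Jan – 29 Feb 2024: 2 months at 0.9% → £1962000 × 0.9% × 2/12 = £2943.0000
1 Mar – 31 Dec 2024: 10 months at 1.55% → £1962000 × 1.55% × 10/12 = £25342.5000
Total = £28285.5000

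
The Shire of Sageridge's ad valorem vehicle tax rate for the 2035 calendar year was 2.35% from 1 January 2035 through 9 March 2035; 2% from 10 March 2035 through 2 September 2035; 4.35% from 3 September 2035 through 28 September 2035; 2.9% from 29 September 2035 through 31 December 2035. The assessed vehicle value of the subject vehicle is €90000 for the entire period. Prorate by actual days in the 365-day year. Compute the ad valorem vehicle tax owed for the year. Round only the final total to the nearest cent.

1 January – 9 March 2035: 68 days at 2.35% → €90000 × 2.35% × 68/365 = €394.0274
10 March – 2 September 2035: 177 days at 2% → €90000 × 2% × 177/365 = €872.8767
3 September – 28 September 2035: 26 days at 4.35% → €90000 × 4.35% × 26/365 = €278.8767
29 September – 31 December 2035: 94 days at 2.9% → €90000 × 2.9% × 94/365 = €672.1644
Total = €2217.9452

€2217.95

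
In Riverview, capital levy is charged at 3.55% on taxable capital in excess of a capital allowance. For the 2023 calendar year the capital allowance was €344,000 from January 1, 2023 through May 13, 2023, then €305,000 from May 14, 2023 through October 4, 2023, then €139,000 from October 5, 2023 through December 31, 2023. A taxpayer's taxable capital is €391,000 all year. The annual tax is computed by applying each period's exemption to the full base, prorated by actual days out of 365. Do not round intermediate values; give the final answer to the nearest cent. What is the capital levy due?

€3,969.29

January 1 – May 13, 2023: 133 days, exemption €344,000 → (€391,000 − €344,000) × 3.55% × 133/365 = €607.9740
May 14 – October 4, 2023: 144 days, exemption €305,000 → (€391,000 − €305,000) × 3.55% × 144/365 = €1,204.4712
October 5 – December 31, 2023: 88 days, exemption €139,000 → (€391,000 − €139,000) × 3.55% × 88/365 = €2,156.8438
Total = €3,969.2890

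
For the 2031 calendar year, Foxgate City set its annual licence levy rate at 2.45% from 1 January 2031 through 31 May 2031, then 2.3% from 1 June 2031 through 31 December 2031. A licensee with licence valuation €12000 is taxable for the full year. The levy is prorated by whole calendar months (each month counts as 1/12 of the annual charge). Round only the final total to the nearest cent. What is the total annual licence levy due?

1 January – 31 May 2031: 5 months at 2.45% → €12000 × 2.45% × 5/12 = €122.5000
1 June – 31 December 2031: 7 months at 2.3% → €12000 × 2.3% × 7/12 = €161.0000
Total = €283.5000

€283.50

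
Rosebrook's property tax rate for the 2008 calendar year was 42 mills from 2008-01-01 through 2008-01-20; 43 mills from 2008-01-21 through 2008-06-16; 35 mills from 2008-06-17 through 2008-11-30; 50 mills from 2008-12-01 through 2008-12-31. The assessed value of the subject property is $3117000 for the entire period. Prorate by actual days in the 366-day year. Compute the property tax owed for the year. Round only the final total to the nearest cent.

$124330.83

2008-01-01 to 2008-01-20: 20 days at 42 mills → $3117000 × 4.2% × 20/366 = $7153.7705
2008-01-21 to 2008-06-16: 148 days at 43 mills → $3117000 × 4.3% × 148/366 = $54198.3279
2008-06-17 to 2008-11-30: 167 days at 35 mills → $3117000 × 3.5% × 167/366 = $49778.3197
2008-12-01 to 2008-12-31: 31 days at 50 mills → $3117000 × 5% × 31/366 = $13200.4098
Total = $124330.8279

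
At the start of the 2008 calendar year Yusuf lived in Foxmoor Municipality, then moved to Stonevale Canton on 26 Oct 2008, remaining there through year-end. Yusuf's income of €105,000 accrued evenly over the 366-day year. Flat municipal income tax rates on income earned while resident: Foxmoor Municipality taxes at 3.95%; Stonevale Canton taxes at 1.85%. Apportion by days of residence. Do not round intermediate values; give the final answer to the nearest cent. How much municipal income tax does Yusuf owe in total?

Foxmoor Municipality, 1 Jan – 25 Oct 2008: 299 days → €105,000 × 3.95% × 299/366 = €3,388.2582
Stonevale Canton, 26 Oct – 31 Dec 2008: 67 days → €105,000 × 1.85% × 67/366 = €355.5943
Total = €3,743.8525

€3,743.85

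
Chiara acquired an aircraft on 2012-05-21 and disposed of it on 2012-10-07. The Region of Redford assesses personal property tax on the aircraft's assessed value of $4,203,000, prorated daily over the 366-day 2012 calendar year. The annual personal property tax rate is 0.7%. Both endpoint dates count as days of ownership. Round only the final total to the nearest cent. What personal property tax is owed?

$11,253.93

Days held (2012-05-21 to 2012-10-07): 140 out of 366
Tax = $4,203,000 × 0.7% × 140/366 = $11,253.9344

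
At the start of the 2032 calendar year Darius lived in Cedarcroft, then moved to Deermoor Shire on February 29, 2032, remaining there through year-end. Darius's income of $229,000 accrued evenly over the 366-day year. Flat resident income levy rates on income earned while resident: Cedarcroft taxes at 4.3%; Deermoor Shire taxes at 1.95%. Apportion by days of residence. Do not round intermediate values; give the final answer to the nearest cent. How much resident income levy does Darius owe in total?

$5,333.01

Cedarcroft, January 1 – February 28, 2032: 59 days → $229,000 × 4.3% × 59/366 = $1,587.3579
Deermoor Shire, February 29 – December 31, 2032: 307 days → $229,000 × 1.95% × 307/366 = $3,745.6516
Total = $5,333.0096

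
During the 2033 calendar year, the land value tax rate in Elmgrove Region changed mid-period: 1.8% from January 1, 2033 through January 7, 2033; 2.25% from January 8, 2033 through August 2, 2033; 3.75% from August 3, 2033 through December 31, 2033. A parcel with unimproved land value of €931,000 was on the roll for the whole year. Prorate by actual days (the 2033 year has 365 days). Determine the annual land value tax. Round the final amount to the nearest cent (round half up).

January 1 – January 7, 2033: 7 days at 1.8% → €931,000 × 1.8% × 7/365 = €321.3863
January 8 – August 2, 2033: 207 days at 2.25% → €931,000 × 2.25% × 207/365 = €11,879.8151
August 3 – December 31, 2033: 151 days at 3.75% → €931,000 × 3.75% × 151/365 = €14,443.2534
Total = €26,644.4548

€26,644.45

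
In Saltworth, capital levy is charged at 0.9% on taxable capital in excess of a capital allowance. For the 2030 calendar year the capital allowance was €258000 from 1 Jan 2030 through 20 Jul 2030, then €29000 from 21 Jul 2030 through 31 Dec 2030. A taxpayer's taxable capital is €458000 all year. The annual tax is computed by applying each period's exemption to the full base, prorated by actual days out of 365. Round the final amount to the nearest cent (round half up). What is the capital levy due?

€2726.04

1 Jan – 20 Jul 2030: 201 days, exemption €258000 → (€458000 − €258000) × 0.9% × 201/365 = €991.2329
21 Jul – 31 Dec 2030: 164 days, exemption €29000 → (€458000 − €29000) × 0.9% × 164/365 = €1734.8055
Total = €2726.0384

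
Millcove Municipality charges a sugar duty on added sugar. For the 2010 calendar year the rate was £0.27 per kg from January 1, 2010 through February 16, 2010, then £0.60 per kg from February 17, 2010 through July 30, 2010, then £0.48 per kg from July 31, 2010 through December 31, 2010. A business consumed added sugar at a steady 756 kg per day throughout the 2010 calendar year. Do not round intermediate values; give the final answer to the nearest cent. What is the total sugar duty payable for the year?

January 1 – February 16, 2010: 47 days × 756 kg/day = 35,532 kg at £0.27/kg → £9,593.64
February 17 – July 30, 2010: 164 days × 756 kg/day = 123,984 kg at £0.60/kg → £74,390.40
July 31 – December 31, 2010: 154 days × 756 kg/day = 116,424 kg at £0.48/kg → £55,883.52

£139,867.56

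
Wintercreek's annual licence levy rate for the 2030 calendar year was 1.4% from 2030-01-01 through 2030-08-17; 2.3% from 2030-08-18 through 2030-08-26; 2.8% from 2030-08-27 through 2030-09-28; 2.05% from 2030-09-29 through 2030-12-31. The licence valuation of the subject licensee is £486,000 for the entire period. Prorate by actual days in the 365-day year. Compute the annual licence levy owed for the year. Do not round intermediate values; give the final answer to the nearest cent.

2030-01-01 to 2030-08-17: 229 days at 1.4% → £486,000 × 1.4% × 229/365 = £4,268.8110
2030-08-18 to 2030-08-26: 9 days at 2.3% → £486,000 × 2.3% × 9/365 = £275.6219
2030-08-27 to 2030-09-28: 33 days at 2.8% → £486,000 × 2.8% × 33/365 = £1,230.3123
2030-09-29 to 2030-12-31: 94 days at 2.05% → £486,000 × 2.05% × 94/365 = £2,565.8137
Total = £8,340.5589

£8,340.56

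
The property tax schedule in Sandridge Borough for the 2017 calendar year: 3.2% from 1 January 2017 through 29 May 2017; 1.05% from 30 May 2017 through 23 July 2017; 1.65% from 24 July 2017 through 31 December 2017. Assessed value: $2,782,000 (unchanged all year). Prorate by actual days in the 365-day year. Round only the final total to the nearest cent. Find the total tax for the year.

1 January – 29 May 2017: 149 days at 3.2% → $2,782,000 × 3.2% × 149/365 = $36,341.3041
30 May – 23 July 2017: 55 days at 1.05% → $2,782,000 × 1.05% × 55/365 = $4,401.6575
24 July – 31 December 2017: 161 days at 1.65% → $2,782,000 × 1.65% × 161/365 = $20,247.6247
Total = $60,990.5863

$60,990.59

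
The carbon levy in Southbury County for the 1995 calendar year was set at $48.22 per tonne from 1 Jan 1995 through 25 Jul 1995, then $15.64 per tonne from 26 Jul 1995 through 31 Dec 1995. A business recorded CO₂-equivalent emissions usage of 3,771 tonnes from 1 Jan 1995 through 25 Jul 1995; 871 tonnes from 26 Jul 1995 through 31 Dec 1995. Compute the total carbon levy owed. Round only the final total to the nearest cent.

$195,460.06

1 Jan – 25 Jul 1995: 3,771 tonnes at $48.22/tonne → $181,837.62
26 Jul – 31 Dec 1995: 871 tonnes at $15.64/tonne → $13,622.44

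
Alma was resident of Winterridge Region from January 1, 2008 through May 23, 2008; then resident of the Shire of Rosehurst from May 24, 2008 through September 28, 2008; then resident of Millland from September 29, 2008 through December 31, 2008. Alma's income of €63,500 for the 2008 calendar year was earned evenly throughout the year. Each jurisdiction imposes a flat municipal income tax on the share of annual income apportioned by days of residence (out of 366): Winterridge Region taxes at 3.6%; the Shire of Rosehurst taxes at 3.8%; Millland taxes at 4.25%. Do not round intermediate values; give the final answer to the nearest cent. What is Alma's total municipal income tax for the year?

€2,436.42

Winterridge Region, January 1 – May 23, 2008: 144 days → €63,500 × 3.6% × 144/366 = €899.4098
The Shire of Rosehurst, May 24 – September 28, 2008: 128 days → €63,500 × 3.8% × 128/366 = €843.8907
Millland, September 29 – December 31, 2008: 94 days → €63,500 × 4.25% × 94/366 = €693.1216
Total = €2,436.4221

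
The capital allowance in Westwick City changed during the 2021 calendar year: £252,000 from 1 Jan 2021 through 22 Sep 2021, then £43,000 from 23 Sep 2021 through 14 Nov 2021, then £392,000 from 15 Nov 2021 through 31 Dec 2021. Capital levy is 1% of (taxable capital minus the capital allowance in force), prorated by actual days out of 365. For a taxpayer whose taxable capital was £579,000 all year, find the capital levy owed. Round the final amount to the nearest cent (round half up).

£3,393.21

1 Jan – 22 Sep 2021: 265 days, exemption £252,000 → (£579,000 − £252,000) × 1% × 265/365 = £2,374.1096
23 Sep – 14 Nov 2021: 53 days, exemption £43,000 → (£579,000 − £43,000) × 1% × 53/365 = £778.3014
15 Nov – 31 Dec 2021: 47 days, exemption £392,000 → (£579,000 − £392,000) × 1% × 47/365 = £240.7945
Total = £3,393.2055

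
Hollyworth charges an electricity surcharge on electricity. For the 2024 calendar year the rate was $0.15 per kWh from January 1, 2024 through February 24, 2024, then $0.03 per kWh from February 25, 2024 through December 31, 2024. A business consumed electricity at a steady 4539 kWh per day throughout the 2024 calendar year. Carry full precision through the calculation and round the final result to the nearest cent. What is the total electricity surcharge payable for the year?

$79,795.62

January 1 – February 24, 2024: 55 days × 4539 kWh/day = 249,645 kWh at $0.15/kWh → $37,446.75
February 25 – December 31, 2024: 311 days × 4539 kWh/day = 1,411,629 kWh at $0.03/kWh → $42,348.87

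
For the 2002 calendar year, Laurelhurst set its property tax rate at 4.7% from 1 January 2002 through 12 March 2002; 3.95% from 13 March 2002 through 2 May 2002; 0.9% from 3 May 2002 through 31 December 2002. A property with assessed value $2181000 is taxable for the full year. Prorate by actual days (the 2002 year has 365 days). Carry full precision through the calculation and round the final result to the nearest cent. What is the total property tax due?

1 January – 12 March 2002: 71 days at 4.7% → $2181000 × 4.7% × 71/365 = $19939.7178
13 March – 2 May 2002: 51 days at 3.95% → $2181000 × 3.95% × 51/365 = $12037.3274
3 May – 31 December 2002: 243 days at 0.9% → $2181000 × 0.9% × 243/365 = $13068.0740
Total = $45045.1192

$45045.12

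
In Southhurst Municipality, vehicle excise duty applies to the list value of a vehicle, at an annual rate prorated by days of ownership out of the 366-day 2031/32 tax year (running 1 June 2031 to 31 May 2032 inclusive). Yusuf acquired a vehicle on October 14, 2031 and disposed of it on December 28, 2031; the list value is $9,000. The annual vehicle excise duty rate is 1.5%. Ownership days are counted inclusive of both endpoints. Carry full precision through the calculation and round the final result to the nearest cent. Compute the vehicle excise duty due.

Days held (October 14 – December 28, 2031): 76 out of 366
Tax = $9,000 × 1.5% × 76/366 = $28.0328

$28.03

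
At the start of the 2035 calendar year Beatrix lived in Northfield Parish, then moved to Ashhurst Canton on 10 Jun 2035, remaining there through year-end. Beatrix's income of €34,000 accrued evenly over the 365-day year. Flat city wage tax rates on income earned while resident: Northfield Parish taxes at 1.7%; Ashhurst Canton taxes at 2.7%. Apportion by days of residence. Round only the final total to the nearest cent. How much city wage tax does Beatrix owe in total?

€768.96

Northfield Parish, 1 Jan – 9 Jun 2035: 160 days → €34,000 × 1.7% × 160/365 = €253.3699
Ashhurst Canton, 10 Jun – 31 Dec 2035: 205 days → €34,000 × 2.7% × 205/365 = €515.5890
Total = €768.9589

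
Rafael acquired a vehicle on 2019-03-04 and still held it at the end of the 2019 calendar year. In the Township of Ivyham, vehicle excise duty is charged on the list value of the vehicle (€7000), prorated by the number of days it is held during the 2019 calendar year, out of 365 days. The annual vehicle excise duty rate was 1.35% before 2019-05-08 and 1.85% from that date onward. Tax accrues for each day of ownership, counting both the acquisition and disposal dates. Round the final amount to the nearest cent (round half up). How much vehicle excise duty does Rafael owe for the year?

€101.27

2019-03-04 to 2019-05-07: 65 days at 1.35% → €7000 × 1.35% × 65/365 = €16.8288
2019-05-08 to 2019-12-31: 238 days at 1.85% → €7000 × 1.85% × 238/365 = €84.4411
Total = €101.2699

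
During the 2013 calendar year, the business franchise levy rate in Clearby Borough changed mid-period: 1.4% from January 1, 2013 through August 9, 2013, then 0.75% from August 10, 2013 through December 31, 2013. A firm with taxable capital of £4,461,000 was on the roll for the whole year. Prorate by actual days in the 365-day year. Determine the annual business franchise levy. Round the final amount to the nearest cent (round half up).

£51,014.28

January 1 – August 9, 2013: 221 days at 1.4% → £4,461,000 × 1.4% × 221/365 = £37,814.6137
August 10 – December 31, 2013: 144 days at 0.75% → £4,461,000 × 0.75% × 144/365 = £13,199.6712
Total = £51,014.2849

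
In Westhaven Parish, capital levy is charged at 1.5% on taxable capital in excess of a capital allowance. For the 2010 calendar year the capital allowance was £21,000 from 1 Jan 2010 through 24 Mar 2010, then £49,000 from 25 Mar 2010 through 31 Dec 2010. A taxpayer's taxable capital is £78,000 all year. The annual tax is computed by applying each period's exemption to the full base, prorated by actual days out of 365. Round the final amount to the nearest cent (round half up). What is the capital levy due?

£530.51

1 Jan – 24 Mar 2010: 83 days, exemption £21,000 → (£78,000 − £21,000) × 1.5% × 83/365 = £194.4247
25 Mar – 31 Dec 2010: 282 days, exemption £49,000 → (£78,000 − £49,000) × 1.5% × 282/365 = £336.0822
Total = £530.5068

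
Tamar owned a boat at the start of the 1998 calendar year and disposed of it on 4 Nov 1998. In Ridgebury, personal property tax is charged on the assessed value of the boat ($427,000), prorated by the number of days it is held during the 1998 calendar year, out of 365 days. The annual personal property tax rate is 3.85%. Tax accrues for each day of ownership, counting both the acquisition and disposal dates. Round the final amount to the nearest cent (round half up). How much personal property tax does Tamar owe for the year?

$13,872.24

Days held (1 Jan – 4 Nov 1998): 308 out of 365
Tax = $427,000 × 3.85% × 308/365 = $13,872.2356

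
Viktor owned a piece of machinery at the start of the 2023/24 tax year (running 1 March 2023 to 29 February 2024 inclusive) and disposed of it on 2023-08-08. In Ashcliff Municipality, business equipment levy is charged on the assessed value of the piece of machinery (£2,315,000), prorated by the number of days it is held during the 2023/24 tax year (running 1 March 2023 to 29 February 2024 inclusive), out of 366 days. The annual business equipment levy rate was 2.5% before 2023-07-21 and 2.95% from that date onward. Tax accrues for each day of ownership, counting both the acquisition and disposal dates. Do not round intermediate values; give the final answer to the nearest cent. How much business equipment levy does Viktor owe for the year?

2023-03-01 to 2023-07-20: 142 days at 2.5% → £2,315,000 × 2.5% × 142/366 = £22,454.2350
2023-07-21 to 2023-08-08: 19 days at 2.95% → £2,315,000 × 2.95% × 19/366 = £3,545.2391
Total = £25,999.4740

£25,999.47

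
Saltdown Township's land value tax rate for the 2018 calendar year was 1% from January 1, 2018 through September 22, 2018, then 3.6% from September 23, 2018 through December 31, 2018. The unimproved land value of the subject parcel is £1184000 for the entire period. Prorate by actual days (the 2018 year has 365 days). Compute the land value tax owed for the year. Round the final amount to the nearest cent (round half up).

January 1 – September 22, 2018: 265 days at 1% → £1184000 × 1% × 265/365 = £8596.1644
September 23 – December 31, 2018: 100 days at 3.6% → £1184000 × 3.6% × 100/365 = £11677.8082
Total = £20273.9726

£20273.97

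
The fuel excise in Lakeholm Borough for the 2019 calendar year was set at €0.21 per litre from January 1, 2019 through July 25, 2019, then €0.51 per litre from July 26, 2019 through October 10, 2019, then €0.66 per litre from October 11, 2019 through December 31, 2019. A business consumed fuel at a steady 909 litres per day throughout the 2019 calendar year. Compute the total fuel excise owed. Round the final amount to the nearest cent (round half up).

January 1 – July 25, 2019: 206 days × 909 litres/day = 187,254 litres at €0.21/litre → €39323.34
July 26 – October 10, 2019: 77 days × 909 litres/day = 69,993 litres at €0.51/litre → €35696.43
October 11 – December 31, 2019: 82 days × 909 litres/day = 74,538 litres at €0.66/litre → €49195.08

€124214.85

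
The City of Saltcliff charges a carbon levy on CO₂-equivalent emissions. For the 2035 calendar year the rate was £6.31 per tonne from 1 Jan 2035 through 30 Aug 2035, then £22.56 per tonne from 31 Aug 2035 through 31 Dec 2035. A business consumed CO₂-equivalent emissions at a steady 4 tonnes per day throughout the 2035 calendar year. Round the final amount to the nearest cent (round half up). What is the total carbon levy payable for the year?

1 Jan – 30 Aug 2035: 242 days × 4 tonnes/day = 968 tonnes at £6.31/tonne → £6108.08
31 Aug – 31 Dec 2035: 123 days × 4 tonnes/day = 492 tonnes at £22.56/tonne → £11099.52

£17207.60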